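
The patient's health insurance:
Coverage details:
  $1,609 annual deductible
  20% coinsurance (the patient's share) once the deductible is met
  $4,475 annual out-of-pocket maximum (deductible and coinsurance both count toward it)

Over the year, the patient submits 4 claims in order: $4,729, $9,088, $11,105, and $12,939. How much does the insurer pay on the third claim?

$10,680.60

#1 ($4,729): $1,609 finishes the deductible; $3,120 goes to coinsurance; coinsurance $3,120 × 20% = $624. Patient owes $2,233 (running OOP $2,233). Plan pays $4,729 − $2,233 = $2,496.
#2 ($9,088): 20% coinsurance on $9,088 = $1,817.60. Patient pays $1,817.60; OOP now $4,050.60. Plan pays $9,088 − $1,817.60 = $7,270.40.
#3 ($11,105): deductible already satisfied, so patient's share is 20% × $11,105 = $2,221. Adding that to $4,050.60 gives $6,271.60, past the $4,475 cap; patient pays only $4,475 − $4,050.60 = $424.40. Plan pays $11,105 − $424.40 = $10,680.60.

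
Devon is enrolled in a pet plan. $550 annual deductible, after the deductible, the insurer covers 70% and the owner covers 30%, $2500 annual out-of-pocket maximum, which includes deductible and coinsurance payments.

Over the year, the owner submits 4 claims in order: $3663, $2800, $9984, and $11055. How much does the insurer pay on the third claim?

$9807.90

Claim 1 ($3663): deductible takes $550, $3113 remains; 30% of $3113 = $933.90. Owner pays $1483.90; OOP now $1483.90. Insurer: $3663 − $1483.90 = $2179.10.
Claim 2 ($2800): 30% coinsurance on $2800 = $840. Owner pays $840; OOP now $2323.90. Plan pays $2800 − $840 = $1960.
Claim 3 ($9984): deductible already satisfied, so owner's share is 30% × $9984 = $2995.20. Adding that to $2323.90 gives $5319.10, past the $2500 cap; owner pays only $2500 − $2323.90 = $176.10. Insurer: $9984 − $176.10 = $9807.90.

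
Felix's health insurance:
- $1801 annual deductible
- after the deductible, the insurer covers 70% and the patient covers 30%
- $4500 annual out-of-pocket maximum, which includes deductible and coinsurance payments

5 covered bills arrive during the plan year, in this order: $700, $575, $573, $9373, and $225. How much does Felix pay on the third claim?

#1 ($700): fully absorbed by the deductible. Cost to patient: $700. OOP to date $700.
#2 ($575): all of it applies to the deductible. Patient owes $575 (running OOP $1275).
#3 ($573): $526 to deductible, leaving $47; patient's 30% is $14.10. Patient owes $540.10 (running OOP $1815.10).

$540.10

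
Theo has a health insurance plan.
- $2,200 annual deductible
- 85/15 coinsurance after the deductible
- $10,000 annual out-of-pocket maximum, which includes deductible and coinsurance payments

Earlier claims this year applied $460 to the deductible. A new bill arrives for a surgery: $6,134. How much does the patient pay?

$460 of the $2,200 deductible is already met, leaving $1,740.
After the $1,740 deductible portion, $6,134 − $1,740 = $4,394 is subject to coinsurance.
15% of $4,394 = $659.10 falls to the patient.
Patient responsibility before any cap: $1,740 + $659.10 = $2,399.10.
Cumulative spending $460 + $2,399.10 = $2,859.10 stays under the $10,000 maximum.

$2,399.10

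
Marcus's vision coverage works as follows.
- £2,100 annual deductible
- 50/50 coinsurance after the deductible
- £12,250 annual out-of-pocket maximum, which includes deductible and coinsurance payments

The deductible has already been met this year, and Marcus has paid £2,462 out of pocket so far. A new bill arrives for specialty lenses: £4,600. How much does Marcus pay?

£2,300

With the deductible met, the entire £4,600 is subject to coinsurance.
Coinsurance: £4,600 × 50% = £2,300.
Cumulative spending £2,462 + £2,300 = £4,762 stays under the £12,250 maximum.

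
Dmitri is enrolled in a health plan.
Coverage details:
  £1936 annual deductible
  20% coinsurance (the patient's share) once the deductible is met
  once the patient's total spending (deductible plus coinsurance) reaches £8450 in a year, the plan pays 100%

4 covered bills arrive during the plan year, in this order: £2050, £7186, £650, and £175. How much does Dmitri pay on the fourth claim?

£35

Bill 1, £2050: deductible takes £1936, £114 remains; 20% of £114 = £22.80. Cost to patient: £1958.80. OOP to date £1958.80.
Bill 2, £7186: 20% coinsurance on £7186 = £1437.20. Patient pays £1437.20; OOP now £3396.
Bill 3, £650: deductible already satisfied, so patient's share is 20% × £650 = £130. Patient pays £130; OOP now £3526.
Bill 4, £175: 20% coinsurance on £175 = £35. Patient owes £35 (running OOP £3561).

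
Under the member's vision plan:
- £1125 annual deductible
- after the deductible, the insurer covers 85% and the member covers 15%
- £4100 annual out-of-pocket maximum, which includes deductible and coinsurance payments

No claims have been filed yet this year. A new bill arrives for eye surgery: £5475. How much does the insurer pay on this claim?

The full £1125 deductible is still open; £1125 of this bill applies to it.
That leaves £5475 − £1125 = £4350 for coinsurance.
15% of £4350 = £652.50 falls to the member.
So the member owes £1125 + £652.50 = £1777.50 before any cap.
Cumulative spending £0 + £1777.50 = £1777.50 stays under the £4100 maximum.
The plan picks up £5475 − £1777.50 = £3697.50.

£3697.50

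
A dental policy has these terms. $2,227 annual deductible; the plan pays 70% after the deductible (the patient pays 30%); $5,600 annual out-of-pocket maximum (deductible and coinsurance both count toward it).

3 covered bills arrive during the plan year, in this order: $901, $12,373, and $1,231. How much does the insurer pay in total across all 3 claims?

#1 ($901): all of it applies to the deductible. Cost to patient: $901. OOP to date $901. Plan pays $901 − $901 = $0.
#2 ($12,373): $1,326 finishes the deductible; $11,047 goes to coinsurance; coinsurance $11,047 × 30% = $3,314.10. Patient owes $4,640.10 (running OOP $5,541.10). Plan pays $12,373 − $4,640.10 = $7,732.90.
#3 ($1,231): deductible already satisfied, so patient's share is 30% × $1,231 = $369.30. That would push OOP to $5,910.40, over the $5,600 cap, so patient pays $5,600 − $5,541.10 = $58.90. Plan pays $1,231 − $58.90 = $1,172.10.
Insurer total = bills − patient's total = $14,505 − $5,600 = $8,905.

$8,905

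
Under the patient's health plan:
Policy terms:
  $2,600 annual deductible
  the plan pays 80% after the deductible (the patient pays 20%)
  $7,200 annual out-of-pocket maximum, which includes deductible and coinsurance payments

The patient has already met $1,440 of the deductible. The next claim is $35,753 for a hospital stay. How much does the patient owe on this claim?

$5,760

$1,440 of the $2,600 deductible is already met, leaving $1,160.
The remaining $34,593 (= $35,753 − $1,160) moves to coinsurance.
Patient's 20% share of $34,593 is $6,918.60.
That puts the patient's cost at $1,160 + $6,918.60 = $8,078.60 before any cap.
That would bring total out-of-pocket to $9,518.60, past the $7,200 cap. The patient is capped at $7,200 − $1,440 = $5,760 on this claim.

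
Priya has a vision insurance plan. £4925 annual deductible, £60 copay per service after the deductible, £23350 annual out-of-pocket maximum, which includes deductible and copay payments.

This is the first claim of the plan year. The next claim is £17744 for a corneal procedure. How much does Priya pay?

Deductible not yet touched, so the first £4925 of the bill goes to the deductible.
After the £4925 deductible portion, £17744 − £4925 = £12819 is subject to the copay.
Copay on this service: £60.
So the member owes £4925 + £60 = £4985 before any cap.
Year-to-date out-of-pocket becomes £0 + £4985 = £4985, still under the £23350 maximum, so no cap applies.

£4985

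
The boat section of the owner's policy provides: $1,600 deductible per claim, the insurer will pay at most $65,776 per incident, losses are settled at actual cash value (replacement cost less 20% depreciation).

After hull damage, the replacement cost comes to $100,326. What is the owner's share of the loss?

$34,550

At 20% depreciation, ACV = $100,326 − $20,065.20 = $80,260.80.
After the deductible, $80,260.80 − $1,600 = $78,660.80 remains.
Since $78,660.80 > $65,776, the payout is capped at $65,776.
Owner's share is the uncovered remainder: $100,326 − $65,776 = $34,550.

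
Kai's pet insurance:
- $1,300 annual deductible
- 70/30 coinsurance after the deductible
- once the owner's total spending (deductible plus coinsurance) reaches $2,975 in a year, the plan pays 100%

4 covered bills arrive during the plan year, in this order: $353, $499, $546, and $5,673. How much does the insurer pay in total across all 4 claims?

Claim 1 ($353): fully absorbed by the deductible. Cost to owner: $353. OOP to date $353. Plan pays $353 − $353 = $0.
Claim 2 ($499): entire amount goes to the deductible. Cost to owner: $499. OOP to date $852. Plan pays $499 − $499 = $0.
Claim 3 ($546): $448 to deductible, leaving $98; coinsurance $98 × 30% = $29.40. Owner pays $477.40; OOP now $1,329.40. Plan pays $546 − $477.40 = $68.60.
Claim 4 ($5,673): deductible already satisfied, so owner's share is 30% × $5,673 = $1,701.90. OOP would hit $3,031.30 > $2,975, so the cap limits the owner to $2,975 − $1,329.40 = $1,645.60. Insurer: $5,673 − $1,645.60 = $4,027.40.
Insurer total: $0 + $0 + $68.60 + $4,027.40 = $4,096.

$4,096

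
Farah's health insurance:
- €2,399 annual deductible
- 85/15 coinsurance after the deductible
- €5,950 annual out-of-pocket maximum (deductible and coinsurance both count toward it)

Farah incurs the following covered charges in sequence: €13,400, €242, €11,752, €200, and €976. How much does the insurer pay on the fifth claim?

Claim 1 — €13,400: €2,399 finishes the deductible; €11,001 goes to coinsurance; patient's 15% is €1,650.15. Cost to patient: €4,049.15. OOP to date €4,049.15. Insurer: €13,400 − €4,049.15 = €9,350.85.
Claim 2 — €242: deductible met; 15% of €242 = €36.30. Cost to patient: €36.30. OOP to date €4,085.45. Plan pays €242 − €36.30 = €205.70.
Claim 3 — €11,752: 15% coinsurance on €11,752 = €1,762.80. Cost to patient: €1,762.80. OOP to date €5,848.25. Plan pays €11,752 − €1,762.80 = €9,989.20.
Claim 4 — €200: deductible met; 15% of €200 = €30. Patient pays €30; OOP now €5,878.25. Plan pays €200 − €30 = €170.
Claim 5 — €976: deductible already satisfied, so patient's share is 15% × €976 = €146.40. OOP would hit €6,024.65 > €5,950, so the cap limits the patient to €5,950 − €5,878.25 = €71.75. Plan pays €976 − €71.75 = €904.25.

€904.25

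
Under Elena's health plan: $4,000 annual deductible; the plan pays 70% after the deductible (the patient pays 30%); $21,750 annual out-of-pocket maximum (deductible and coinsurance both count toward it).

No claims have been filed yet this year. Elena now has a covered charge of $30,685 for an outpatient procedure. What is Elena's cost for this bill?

The full $4,000 deductible is still open; $4,000 of this bill applies to it.
The remaining $26,685 (= $30,685 − $4,000) moves to coinsurance.
Patient's 30% share of $26,685 is $8,005.50.
Patient responsibility before any cap: $4,000 + $8,005.50 = $12,005.50.
Year-to-date out-of-pocket becomes $0 + $12,005.50 = $12,005.50, still under the $21,750 maximum, so no cap applies.

$12,005.50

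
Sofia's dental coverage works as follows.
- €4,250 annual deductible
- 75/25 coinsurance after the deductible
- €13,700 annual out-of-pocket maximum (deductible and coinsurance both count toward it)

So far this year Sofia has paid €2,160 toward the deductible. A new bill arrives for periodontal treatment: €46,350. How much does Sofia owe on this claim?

€2,160 of the €4,250 deductible is already met, leaving €2,090.
That leaves €46,350 − €2,090 = €44,260 for coinsurance.
25% of €44,260 = €11,065 falls to the patient.
Patient responsibility before any cap: €2,090 + €11,065 = €13,155.
Year-to-date out-of-pocket would reach €2,160 + €13,155 = €15,315, above the €13,700 maximum, so the patient pays only €13,700 − €2,160 = €11,540.

€11,540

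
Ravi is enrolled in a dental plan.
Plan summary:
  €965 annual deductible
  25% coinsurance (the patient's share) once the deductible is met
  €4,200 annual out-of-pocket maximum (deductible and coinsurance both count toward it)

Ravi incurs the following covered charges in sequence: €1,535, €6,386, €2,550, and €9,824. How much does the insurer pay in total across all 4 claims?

€16,095

Bill 1, €1,535: deductible takes €965, €570 remains; 25% of €570 = €142.50. Cost to patient: €1,107.50. OOP to date €1,107.50. Insurer: €1,535 − €1,107.50 = €427.50.
Bill 2, €6,386: 25% coinsurance on €6,386 = €1,596.50. Patient pays €1,596.50; OOP now €2,704. Plan pays €6,386 − €1,596.50 = €4,789.50.
Bill 3, €2,550: deductible met; 25% of €2,550 = €637.50. Patient pays €637.50; OOP now €3,341.50. Plan pays €2,550 − €637.50 = €1,912.50.
Bill 4, €9,824: deductible already satisfied, so patient's share is 25% × €9,824 = €2,456. Adding that to €3,341.50 gives €5,797.50, past the €4,200 cap; patient pays only €4,200 − €3,341.50 = €858.50. Insurer: €9,824 − €858.50 = €8,965.50.
Insurer total = bills − patient's total = €20,295 − €4,200 = €16,095.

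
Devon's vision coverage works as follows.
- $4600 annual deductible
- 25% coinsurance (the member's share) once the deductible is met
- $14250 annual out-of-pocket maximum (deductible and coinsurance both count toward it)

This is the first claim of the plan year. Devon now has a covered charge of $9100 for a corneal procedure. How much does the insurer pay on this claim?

Deductible not yet touched, so the first $4600 of the bill goes to the deductible.
After the $4600 deductible portion, $9100 − $4600 = $4500 is subject to coinsurance.
Member's 25% share of $4500 is $1125.
That puts the member's cost at $4600 + $1125 = $5725 before any cap.
Total out-of-pocket so far would be $0 + $5725 = $5725, below the $14250 cap — no reduction.
The insurer covers the remainder: $9100 − $5725 = $3375.

$3375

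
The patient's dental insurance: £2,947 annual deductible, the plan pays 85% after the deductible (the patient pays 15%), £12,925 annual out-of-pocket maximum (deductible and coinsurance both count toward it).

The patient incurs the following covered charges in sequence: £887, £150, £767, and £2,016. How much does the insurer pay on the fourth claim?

£742.05

Claim 1 (£887): entire amount goes to the deductible. Patient owes £887 (running OOP £887). Insurer: £887 − £887 = £0.
Claim 2 (£150): all of it applies to the deductible. Cost to patient: £150. OOP to date £1,037. Plan pays £150 − £150 = £0.
Claim 3 (£767): all of it applies to the deductible. Cost to patient: £767. OOP to date £1,804. Plan pays £767 − £767 = £0.
Claim 4 (£2,016): deductible takes £1,143, £873 remains; patient's 15% is £130.95. Patient pays £1,273.95; OOP now £3,077.95. Insurer: £2,016 − £1,273.95 = £742.05.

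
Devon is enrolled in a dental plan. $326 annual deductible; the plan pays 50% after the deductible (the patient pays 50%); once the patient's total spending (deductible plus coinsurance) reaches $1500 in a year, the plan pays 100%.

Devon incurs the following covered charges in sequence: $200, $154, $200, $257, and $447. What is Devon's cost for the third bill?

#1 ($200): entire amount goes to the deductible. Patient pays $200; OOP now $200.
#2 ($154): $126 to deductible, leaving $28; 50% of $28 = $14. Patient pays $140; OOP now $340.
#3 ($200): 50% coinsurance on $200 = $100. Patient pays $100; OOP now $440.

$100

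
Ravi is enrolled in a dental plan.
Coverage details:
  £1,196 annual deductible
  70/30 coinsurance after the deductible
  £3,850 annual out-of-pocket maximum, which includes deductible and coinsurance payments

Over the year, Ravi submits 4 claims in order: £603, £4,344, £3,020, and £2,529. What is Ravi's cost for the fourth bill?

£622.70

Claim 1 (£603): entire amount goes to the deductible. Patient owes £603 (running OOP £603).
Claim 2 (£4,344): £593 finishes the deductible; £3,751 goes to coinsurance; coinsurance £3,751 × 30% = £1,125.30. Cost to patient: £1,718.30. OOP to date £2,321.30.
Claim 3 (£3,020): deductible met; 30% of £3,020 = £906. Patient owes £906 (running OOP £3,227.30).
Claim 4 (£2,529): deductible already satisfied, so patient's share is 30% × £2,529 = £758.70. Adding that to £3,227.30 gives £3,986, past the £3,850 cap; patient pays only £3,850 − £3,227.30 = £622.70.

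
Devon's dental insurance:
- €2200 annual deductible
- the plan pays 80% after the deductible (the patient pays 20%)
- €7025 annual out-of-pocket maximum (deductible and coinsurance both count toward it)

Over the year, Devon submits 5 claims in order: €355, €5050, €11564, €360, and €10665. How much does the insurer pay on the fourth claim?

Claim 1 — €355: entire amount goes to the deductible. Patient pays €355; OOP now €355. Insurer: €355 − €355 = €0.
Claim 2 — €5050: €1845 finishes the deductible; €3205 goes to coinsurance; coinsurance €3205 × 20% = €641. Patient pays €2486; OOP now €2841. Plan pays €5050 − €2486 = €2564.
Claim 3 — €11564: deductible already satisfied, so patient's share is 20% × €11564 = €2312.80. Patient owes €2312.80 (running OOP €5153.80). Plan pays €11564 − €2312.80 = €9251.20.
Claim 4 — €360: deductible met; 20% of €360 = €72. Patient owes €72 (running OOP €5225.80). Insurer: €360 − €72 = €288.

€288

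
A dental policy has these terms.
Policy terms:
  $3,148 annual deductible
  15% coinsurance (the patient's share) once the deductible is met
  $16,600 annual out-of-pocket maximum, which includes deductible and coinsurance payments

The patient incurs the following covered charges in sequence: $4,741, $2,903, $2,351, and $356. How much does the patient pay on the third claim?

$352.65

#1 ($4,741): $3,148 to deductible, leaving $1,593; 15% of $1,593 = $238.95. Patient pays $3,386.95; OOP now $3,386.95.
#2 ($2,903): deductible met; 15% of $2,903 = $435.45. Patient owes $435.45 (running OOP $3,822.40).
#3 ($2,351): deductible already satisfied, so patient's share is 15% × $2,351 = $352.65. Patient owes $352.65 (running OOP $4,175.05).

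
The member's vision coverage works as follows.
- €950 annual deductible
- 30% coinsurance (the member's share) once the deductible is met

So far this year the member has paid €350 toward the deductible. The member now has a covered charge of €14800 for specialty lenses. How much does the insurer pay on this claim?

€350 of the €950 deductible is already met, leaving €600.
After the €600 deductible portion, €14800 − €600 = €14200 is subject to coinsurance.
Member's 30% share of €14200 is €4260.
So the member owes €600 + €4260 = €4860.
The plan picks up €14800 − €4860 = €9940.

€9940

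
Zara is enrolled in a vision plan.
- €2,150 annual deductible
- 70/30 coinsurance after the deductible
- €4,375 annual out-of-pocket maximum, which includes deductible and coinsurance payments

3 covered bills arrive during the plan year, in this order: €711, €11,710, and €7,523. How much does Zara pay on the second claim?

Claim 1 — €711: fully absorbed by the deductible. Member owes €711 (running OOP €711).
Claim 2 — €11,710: deductible takes €1,439, €10,271 remains; coinsurance €10,271 × 30% = €3,081.30. Deductible plus coinsurance: €1,439 + €3,081.30 = €4,520.30. Adding that to €711 gives €5,231.30, past the €4,375 cap; member pays only €4,375 − €711 = €3,664.

€3,664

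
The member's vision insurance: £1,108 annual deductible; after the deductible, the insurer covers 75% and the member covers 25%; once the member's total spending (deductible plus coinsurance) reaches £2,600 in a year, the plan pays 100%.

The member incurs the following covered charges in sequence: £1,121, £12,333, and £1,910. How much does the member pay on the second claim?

£1,488.75

#1 (£1,121): £1,108 to deductible, leaving £13; 25% of £13 = £3.25. Member owes £1,111.25 (running OOP £1,111.25).
#2 (£12,333): deductible already satisfied, so member's share is 25% × £12,333 = £3,083.25. OOP would hit £4,194.50 > £2,600, so the cap limits the member to £2,600 − £1,111.25 = £1,488.75.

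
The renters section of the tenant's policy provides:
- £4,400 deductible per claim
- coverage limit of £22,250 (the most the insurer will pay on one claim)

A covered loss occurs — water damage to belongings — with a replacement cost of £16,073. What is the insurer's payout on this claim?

After the deductible, £16,073 − £4,400 = £11,673 remains.
£11,673 is within the £22,250 limit, so the insurer pays £11,673.

£11,673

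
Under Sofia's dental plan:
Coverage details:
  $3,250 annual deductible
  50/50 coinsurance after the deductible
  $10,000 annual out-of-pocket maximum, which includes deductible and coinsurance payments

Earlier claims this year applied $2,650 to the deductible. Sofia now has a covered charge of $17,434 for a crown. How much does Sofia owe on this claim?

$7,350

Remaining deductible: $3,250 − $2,650 = $600.
After the $600 deductible portion, $17,434 − $600 = $16,834 is subject to coinsurance.
Coinsurance: $16,834 × 50% = $8,417.
Patient responsibility before any cap: $600 + $8,417 = $9,017.
Adding $9,017 to the $2,650 already spent would give $11,667, which exceeds the $10,000 cap; the patient pays just $10,000 − $2,650 = $7,350.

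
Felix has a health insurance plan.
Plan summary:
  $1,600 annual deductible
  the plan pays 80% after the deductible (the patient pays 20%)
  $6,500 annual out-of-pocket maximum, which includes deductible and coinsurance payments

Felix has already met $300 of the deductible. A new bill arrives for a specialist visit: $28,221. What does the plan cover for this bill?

Deductible still to meet: $1,600 − $300 = $1,300.
After the $1,300 deductible portion, $28,221 − $1,300 = $26,921 is subject to coinsurance.
Patient's 20% share of $26,921 is $5,384.20.
That puts the patient's cost at $1,300 + $5,384.20 = $6,684.20 before any cap.
Year-to-date out-of-pocket would reach $300 + $6,684.20 = $6,984.20, above the $6,500 maximum, so the patient pays only $6,500 − $300 = $6,200.
Insurer pays the balance: $28,221 − $6,200 = $22,021.

$22,021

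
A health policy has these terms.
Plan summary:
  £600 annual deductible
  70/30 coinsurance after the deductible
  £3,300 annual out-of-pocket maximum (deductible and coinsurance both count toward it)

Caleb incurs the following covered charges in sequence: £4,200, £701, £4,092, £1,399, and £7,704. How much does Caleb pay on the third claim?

£1,227.60

Bill 1, £4,200: £600 finishes the deductible; £3,600 goes to coinsurance; coinsurance £3,600 × 30% = £1,080. Patient pays £1,680; OOP now £1,680.
Bill 2, £701: deductible already satisfied, so patient's share is 30% × £701 = £210.30. Patient pays £210.30; OOP now £1,890.30.
Bill 3, £4,092: deductible already satisfied, so patient's share is 30% × £4,092 = £1,227.60. Patient pays £1,227.60; OOP now £3,117.90.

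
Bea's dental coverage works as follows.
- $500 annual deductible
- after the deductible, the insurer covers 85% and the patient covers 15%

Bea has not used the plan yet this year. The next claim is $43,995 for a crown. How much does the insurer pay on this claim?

$36,970.75

Deductible not yet touched, so the first $500 of the bill goes to the deductible.
That leaves $43,995 − $500 = $43,495 for coinsurance.
Coinsurance: $43,495 × 15% = $6,524.25.
Patient responsibility: $500 + $6,524.25 = $7,024.25.
Insurer pays the balance: $43,995 − $7,024.25 = $36,970.75.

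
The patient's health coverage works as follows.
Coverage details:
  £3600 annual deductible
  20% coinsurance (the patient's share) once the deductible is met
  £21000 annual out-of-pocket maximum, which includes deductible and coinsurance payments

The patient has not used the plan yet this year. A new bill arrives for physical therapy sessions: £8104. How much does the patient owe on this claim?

£4500.80

Deductible not yet touched, so the first £3600 of the bill goes to the deductible.
That leaves £8104 − £3600 = £4504 for coinsurance.
20% of £4504 = £900.80 falls to the patient.
Patient responsibility before any cap: £3600 + £900.80 = £4500.80.
Year-to-date out-of-pocket becomes £0 + £4500.80 = £4500.80, still under the £21000 maximum, so no cap applies.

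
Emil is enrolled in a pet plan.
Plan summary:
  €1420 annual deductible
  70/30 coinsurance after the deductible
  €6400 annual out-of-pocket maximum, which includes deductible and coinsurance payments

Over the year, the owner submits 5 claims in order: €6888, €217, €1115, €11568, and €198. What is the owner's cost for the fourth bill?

€2940

Bill 1, €6888: €1420 to deductible, leaving €5468; 30% of €5468 = €1640.40. Owner pays €3060.40; OOP now €3060.40.
Bill 2, €217: deductible met; 30% of €217 = €65.10. Cost to owner: €65.10. OOP to date €3125.50.
Bill 3, €1115: deductible already satisfied, so owner's share is 30% × €1115 = €334.50. Owner pays €334.50; OOP now €3460.
Bill 4, €11568: deductible met; 30% of €11568 = €3470.40. Adding that to €3460 gives €6930.40, past the €6400 cap; owner pays only €6400 − €3460 = €2940.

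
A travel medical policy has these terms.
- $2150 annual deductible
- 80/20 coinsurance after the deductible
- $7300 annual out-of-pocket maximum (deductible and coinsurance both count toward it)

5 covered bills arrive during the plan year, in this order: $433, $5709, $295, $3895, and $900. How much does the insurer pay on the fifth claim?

$720

Bill 1, $433: entire amount goes to the deductible. Traveler pays $433; OOP now $433. Insurer: $433 − $433 = $0.
Bill 2, $5709: $1717 finishes the deductible; $3992 goes to coinsurance; traveler's 20% is $798.40. Cost to traveler: $2515.40. OOP to date $2948.40. Plan pays $5709 − $2515.40 = $3193.60.
Bill 3, $295: deductible met; 20% of $295 = $59. Traveler owes $59 (running OOP $3007.40). Plan pays $295 − $59 = $236.
Bill 4, $3895: deductible met; 20% of $3895 = $779. Traveler owes $779 (running OOP $3786.40). Plan pays $3895 − $779 = $3116.
Bill 5, $900: 20% coinsurance on $900 = $180. Traveler owes $180 (running OOP $3966.40). Insurer: $900 − $180 = $720.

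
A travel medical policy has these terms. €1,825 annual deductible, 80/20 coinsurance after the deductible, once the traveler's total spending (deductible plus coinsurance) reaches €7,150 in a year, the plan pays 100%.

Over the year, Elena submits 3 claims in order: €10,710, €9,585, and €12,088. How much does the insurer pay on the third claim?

€10,457

Claim 1 — €10,710: deductible takes €1,825, €8,885 remains; coinsurance €8,885 × 20% = €1,777. Cost to traveler: €3,602. OOP to date €3,602. Insurer: €10,710 − €3,602 = €7,108.
Claim 2 — €9,585: 20% coinsurance on €9,585 = €1,917. Traveler owes €1,917 (running OOP €5,519). Insurer: €9,585 − €1,917 = €7,668.
Claim 3 — €12,088: deductible met; 20% of €12,088 = €2,417.60. OOP would hit €7,936.60 > €7,150, so the cap limits the traveler to €7,150 − €5,519 = €1,631. Plan pays €12,088 − €1,631 = €10,457.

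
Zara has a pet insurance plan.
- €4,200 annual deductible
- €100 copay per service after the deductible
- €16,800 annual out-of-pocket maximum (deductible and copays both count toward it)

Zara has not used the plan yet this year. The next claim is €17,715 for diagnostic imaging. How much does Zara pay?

The full €4,200 deductible is still open; €4,200 of this bill applies to it.
After the €4,200 deductible portion, €17,715 − €4,200 = €13,515 is subject to the copay.
Copay on this service: €100.
Owner responsibility before any cap: €4,200 + €100 = €4,300.
Total out-of-pocket so far would be €0 + €4,300 = €4,300, below the €16,800 cap — no reduction.

€4,300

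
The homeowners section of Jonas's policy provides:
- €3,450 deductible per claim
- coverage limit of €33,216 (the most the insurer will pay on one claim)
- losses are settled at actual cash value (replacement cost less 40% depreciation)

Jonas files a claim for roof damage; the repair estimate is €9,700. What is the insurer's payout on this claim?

Actual cash value after 40% depreciation: €9,700 × 60% = €5,820.
Less the €3,450 deductible: €5,820 − €3,450 = €2,370.
€2,370 is within the €33,216 limit, so the insurer pays €2,370.

€2,370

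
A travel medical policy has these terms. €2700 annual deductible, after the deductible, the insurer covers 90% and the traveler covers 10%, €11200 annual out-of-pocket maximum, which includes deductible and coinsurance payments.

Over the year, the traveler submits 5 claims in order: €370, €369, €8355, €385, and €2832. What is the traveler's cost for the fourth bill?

€38.50

Bill 1, €370: all of it applies to the deductible. Traveler pays €370; OOP now €370.
Bill 2, €369: fully absorbed by the deductible. Traveler owes €369 (running OOP €739).
Bill 3, €8355: deductible takes €1961, €6394 remains; traveler's 10% is €639.40. Cost to traveler: €2600.40. OOP to date €3339.40.
Bill 4, €385: 10% coinsurance on €385 = €38.50. Traveler pays €38.50; OOP now €3377.90.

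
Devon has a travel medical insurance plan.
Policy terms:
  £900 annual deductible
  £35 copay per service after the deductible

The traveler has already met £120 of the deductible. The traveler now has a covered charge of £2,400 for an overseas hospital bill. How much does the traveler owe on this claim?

Deductible still to meet: £900 − £120 = £780.
After the £780 deductible portion, £2,400 − £780 = £1,620 is subject to the copay.
Copay on this service: £35.
So the traveler owes £780 + £35 = £815.

£815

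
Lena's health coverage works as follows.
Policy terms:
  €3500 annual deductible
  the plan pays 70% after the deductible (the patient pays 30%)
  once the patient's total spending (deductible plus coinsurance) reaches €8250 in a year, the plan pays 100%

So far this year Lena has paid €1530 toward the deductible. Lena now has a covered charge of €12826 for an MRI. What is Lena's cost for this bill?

€5226.80

Deductible still to meet: €3500 − €1530 = €1970.
The remaining €10856 (= €12826 − €1970) moves to coinsurance.
Patient's 30% share of €10856 is €3256.80.
Patient responsibility before any cap: €1970 + €3256.80 = €5226.80.
Year-to-date out-of-pocket becomes €1530 + €5226.80 = €6756.80, still under the €8250 maximum, so no cap applies.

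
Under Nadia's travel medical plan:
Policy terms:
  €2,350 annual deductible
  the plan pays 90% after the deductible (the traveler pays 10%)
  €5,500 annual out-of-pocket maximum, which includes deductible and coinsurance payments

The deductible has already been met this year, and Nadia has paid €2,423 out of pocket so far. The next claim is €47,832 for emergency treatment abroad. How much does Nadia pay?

With the deductible met, the entire €47,832 is subject to coinsurance.
Coinsurance: €47,832 × 10% = €4,783.20.
Year-to-date out-of-pocket would reach €2,423 + €4,783.20 = €7,206.20, above the €5,500 maximum, so the traveler pays only €5,500 − €2,423 = €3,077.

€3,077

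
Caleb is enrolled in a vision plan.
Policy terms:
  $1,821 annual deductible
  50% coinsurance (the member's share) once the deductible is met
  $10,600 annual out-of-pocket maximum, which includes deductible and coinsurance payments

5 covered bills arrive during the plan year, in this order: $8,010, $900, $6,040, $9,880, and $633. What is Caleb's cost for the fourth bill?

$2,214.50

Bill 1, $8,010: deductible takes $1,821, $6,189 remains; member's 50% is $3,094.50. Member pays $4,915.50; OOP now $4,915.50.
Bill 2, $900: 50% coinsurance on $900 = $450. Member owes $450 (running OOP $5,365.50).
Bill 3, $6,040: deductible met; 50% of $6,040 = $3,020. Member owes $3,020 (running OOP $8,385.50).
Bill 4, $9,880: deductible already satisfied, so member's share is 50% × $9,880 = $4,940. OOP would hit $13,325.50 > $10,600, so the cap limits the member to $10,600 − $8,385.50 = $2,214.50.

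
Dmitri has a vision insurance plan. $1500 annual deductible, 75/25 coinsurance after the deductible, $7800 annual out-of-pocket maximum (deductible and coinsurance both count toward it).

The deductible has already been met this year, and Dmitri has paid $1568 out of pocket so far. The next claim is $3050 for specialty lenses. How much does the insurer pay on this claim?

$2287.50

The deductible is already satisfied, so the full bill goes to coinsurance.
25% of $3050 = $762.50 falls to the member.
Total out-of-pocket so far would be $1568 + $762.50 = $2330.50, below the $7800 cap — no reduction.
Insurer pays the balance: $3050 − $762.50 = $2287.50.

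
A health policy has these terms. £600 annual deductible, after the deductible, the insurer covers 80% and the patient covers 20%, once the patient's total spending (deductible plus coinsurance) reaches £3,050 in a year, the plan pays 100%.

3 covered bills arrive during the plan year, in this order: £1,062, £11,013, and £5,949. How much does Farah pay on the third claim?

£155

Claim 1 (£1,062): £600 to deductible, leaving £462; coinsurance £462 × 20% = £92.40. Cost to patient: £692.40. OOP to date £692.40.
Claim 2 (£11,013): deductible already satisfied, so patient's share is 20% × £11,013 = £2,202.60. Patient owes £2,202.60 (running OOP £2,895).
Claim 3 (£5,949): deductible met; 20% of £5,949 = £1,189.80. That would push OOP to £4,084.80, over the £3,050 cap, so patient pays £3,050 − £2,895 = £155.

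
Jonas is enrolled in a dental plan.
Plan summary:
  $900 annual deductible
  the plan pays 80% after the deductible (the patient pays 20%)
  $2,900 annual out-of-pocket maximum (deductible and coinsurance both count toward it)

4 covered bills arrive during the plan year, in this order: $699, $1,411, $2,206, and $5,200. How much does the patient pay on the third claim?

Bill 1, $699: entire amount goes to the deductible. Cost to patient: $699. OOP to date $699.
Bill 2, $1,411: $201 to deductible, leaving $1,210; patient's 20% is $242. Cost to patient: $443. OOP to date $1,142.
Bill 3, $2,206: deductible met; 20% of $2,206 = $441.20. Cost to patient: $441.20. OOP to date $1,583.20.

$441.20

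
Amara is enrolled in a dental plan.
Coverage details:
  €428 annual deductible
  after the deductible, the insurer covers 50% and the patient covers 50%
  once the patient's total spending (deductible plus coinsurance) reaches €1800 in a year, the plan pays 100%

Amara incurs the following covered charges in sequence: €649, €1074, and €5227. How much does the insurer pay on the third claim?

€4502.50

Claim 1 — €649: deductible takes €428, €221 remains; patient's 50% is €110.50. Patient owes €538.50 (running OOP €538.50). Insurer: €649 − €538.50 = €110.50.
Claim 2 — €1074: deductible already satisfied, so patient's share is 50% × €1074 = €537. Cost to patient: €537. OOP to date €1075.50. Plan pays €1074 − €537 = €537.
Claim 3 — €5227: 50% coinsurance on €5227 = €2613.50. OOP would hit €3689 > €1800, so the cap limits the patient to €1800 − €1075.50 = €724.50. Insurer: €5227 − €724.50 = €4502.50.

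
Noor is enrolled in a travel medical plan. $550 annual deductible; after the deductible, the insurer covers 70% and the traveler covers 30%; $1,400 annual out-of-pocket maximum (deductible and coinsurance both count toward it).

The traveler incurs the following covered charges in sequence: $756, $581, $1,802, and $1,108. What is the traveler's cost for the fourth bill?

Claim 1 — $756: $550 to deductible, leaving $206; coinsurance $206 × 30% = $61.80. Traveler owes $611.80 (running OOP $611.80).
Claim 2 — $581: deductible met; 30% of $581 = $174.30. Cost to traveler: $174.30. OOP to date $786.10.
Claim 3 — $1,802: deductible already satisfied, so traveler's share is 30% × $1,802 = $540.60. Cost to traveler: $540.60. OOP to date $1,326.70.
Claim 4 — $1,108: deductible already satisfied, so traveler's share is 30% × $1,108 = $332.40. Adding that to $1,326.70 gives $1,659.10, past the $1,400 cap; traveler pays only $1,400 − $1,326.70 = $73.30.

$73.30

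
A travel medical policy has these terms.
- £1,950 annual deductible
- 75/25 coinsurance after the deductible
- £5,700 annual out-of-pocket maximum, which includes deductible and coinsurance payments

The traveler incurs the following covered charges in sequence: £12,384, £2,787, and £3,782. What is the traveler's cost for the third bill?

£444.75

Claim 1 — £12,384: deductible takes £1,950, £10,434 remains; 25% of £10,434 = £2,608.50. Traveler pays £4,558.50; OOP now £4,558.50.
Claim 2 — £2,787: 25% coinsurance on £2,787 = £696.75. Cost to traveler: £696.75. OOP to date £5,255.25.
Claim 3 — £3,782: 25% coinsurance on £3,782 = £945.50. Adding that to £5,255.25 gives £6,200.75, past the £5,700 cap; traveler pays only £5,700 − £5,255.25 = £444.75.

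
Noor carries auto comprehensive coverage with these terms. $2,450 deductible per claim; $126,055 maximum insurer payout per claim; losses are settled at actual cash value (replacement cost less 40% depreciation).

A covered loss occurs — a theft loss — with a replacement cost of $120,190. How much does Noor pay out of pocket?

$50,526

At 40% depreciation, ACV = $120,190 − $48,076 = $72,114.
After the deductible, $72,114 − $2,450 = $69,664 remains.
$69,664 ≤ $126,055, so the limit doesn't bind; insurer pays $69,664.
The policyholder bears the rest of the original loss: $120,190 − $69,664 = $50,526.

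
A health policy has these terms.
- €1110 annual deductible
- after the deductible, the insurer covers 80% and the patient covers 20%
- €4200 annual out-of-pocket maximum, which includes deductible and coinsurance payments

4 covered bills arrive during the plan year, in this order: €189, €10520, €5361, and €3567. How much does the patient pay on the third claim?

Claim 1 — €189: entire amount goes to the deductible. Cost to patient: €189. OOP to date €189.
Claim 2 — €10520: €921 finishes the deductible; €9599 goes to coinsurance; patient's 20% is €1919.80. Patient pays €2840.80; OOP now €3029.80.
Claim 3 — €5361: 20% coinsurance on €5361 = €1072.20. Cost to patient: €1072.20. OOP to date €4102.

€1072.20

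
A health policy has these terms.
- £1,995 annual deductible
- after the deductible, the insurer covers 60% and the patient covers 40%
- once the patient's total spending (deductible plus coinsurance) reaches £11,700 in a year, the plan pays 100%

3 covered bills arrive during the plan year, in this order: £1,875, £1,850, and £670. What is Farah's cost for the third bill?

Claim 1 (£1,875): fully absorbed by the deductible. Patient owes £1,875 (running OOP £1,875).
Claim 2 (£1,850): £120 to deductible, leaving £1,730; patient's 40% is £692. Patient owes £812 (running OOP £2,687).
Claim 3 (£670): 40% coinsurance on £670 = £268. Cost to patient: £268. OOP to date £2,955.

£268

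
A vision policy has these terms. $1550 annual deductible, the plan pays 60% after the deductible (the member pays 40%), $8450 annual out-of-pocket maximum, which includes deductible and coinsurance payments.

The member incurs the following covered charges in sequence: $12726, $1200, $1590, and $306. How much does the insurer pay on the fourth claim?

Bill 1, $12726: $1550 to deductible, leaving $11176; coinsurance $11176 × 40% = $4470.40. Cost to member: $6020.40. OOP to date $6020.40. Plan pays $12726 − $6020.40 = $6705.60.
Bill 2, $1200: 40% coinsurance on $1200 = $480. Member pays $480; OOP now $6500.40. Plan pays $1200 − $480 = $720.
Bill 3, $1590: deductible already satisfied, so member's share is 40% × $1590 = $636. Member owes $636 (running OOP $7136.40). Insurer: $1590 − $636 = $954.
Bill 4, $306: 40% coinsurance on $306 = $122.40. Member owes $122.40 (running OOP $7258.80). Plan pays $306 − $122.40 = $183.60.

$183.60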